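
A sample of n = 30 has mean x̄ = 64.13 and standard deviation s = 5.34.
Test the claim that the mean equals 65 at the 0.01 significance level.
One-sample t-test:
H₀: μ = 65
H₁: μ ≠ 65
df = n - 1 = 29
t = (x̄ - μ₀) / (s/√n) = (64.13 - 65) / (5.34/√30) = -0.892
p-value = 0.3795

Since p-value > α = 0.01, we fail to reject H₀.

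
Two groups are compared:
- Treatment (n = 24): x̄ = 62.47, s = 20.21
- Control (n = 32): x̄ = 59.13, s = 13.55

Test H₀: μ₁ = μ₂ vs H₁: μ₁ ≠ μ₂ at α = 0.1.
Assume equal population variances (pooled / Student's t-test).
Student's two-sample t-test (equal variances):
H₀: μ₁ = μ₂
H₁: μ₁ ≠ μ₂
df = n₁ + n₂ - 2 = 54
Pooled variance s_p² = [(n₁-1)s₁² + (n₂-1)s₂²] / (n₁ + n₂ - 2) = [(23)(20.21²) + (31)(13.55²)] / 54 = 279.3684
SE = √(s_p²(1/n₁ + 1/n₂)) = √(279.3684 × (1/24 + 1/32)) = 4.5134
t = (x̄₁ - x̄₂) / SE = (62.47 - 59.13) / 4.5134 = 3.34 / 4.5134 = 0.740
p-value = 0.4625

Since p-value > α = 0.1, we fail to reject H₀.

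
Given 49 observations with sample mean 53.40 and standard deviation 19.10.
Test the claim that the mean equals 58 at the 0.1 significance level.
One-sample t-test:
H₀: μ = 58
H₁: μ ≠ 58
df = n - 1 = 48
t = (x̄ - μ₀) / (s/√n) = (53.40 - 58) / (19.10/√49) = -1.686
p-value = 0.0983

Since p-value < α = 0.1, we reject H₀.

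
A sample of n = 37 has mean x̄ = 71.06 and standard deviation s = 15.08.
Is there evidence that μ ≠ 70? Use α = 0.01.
One-sample t-test:
H₀: μ = 70
H₁: μ ≠ 70
df = n - 1 = 36
t = (x̄ - μ₀) / (s/√n) = (71.06 - 70) / (15.08/√37) = 0.428
p-value = 0.6715

Since p-value > α = 0.01, we fail to reject H₀.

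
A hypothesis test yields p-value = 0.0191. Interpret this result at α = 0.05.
Since p = 0.0191 < α = 0.05, reject H₀.
There is sufficient evidence to reject the null hypothesis; the result is statistically significant at the 0.05 level.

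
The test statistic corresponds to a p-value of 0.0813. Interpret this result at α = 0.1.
Since p = 0.0813 < α = 0.1, reject H₀.
There is sufficient evidence to reject the null hypothesis; the result is statistically significant at the 0.1 level.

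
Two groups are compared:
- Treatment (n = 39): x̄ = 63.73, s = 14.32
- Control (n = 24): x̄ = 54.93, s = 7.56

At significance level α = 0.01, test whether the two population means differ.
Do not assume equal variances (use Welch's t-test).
Welch's two-sample t-test:
H₀: μ₁ = μ₂
H₁: μ₁ ≠ μ₂
s₁²/n₁ = 14.32²/39 = 5.2580,  s₂²/n₂ = 7.56²/24 = 2.3814
SE = √(s₁²/n₁ + s₂²/n₂) = √(5.2580 + 2.3814) = 2.7639
df (Welch-Satterthwaite) = (s₁²/n₁ + s₂²/n₂)² / [(s₁²/n₁)²/(n₁-1) + (s₂²/n₂)²/(n₂-1)] ≈ 59.91
t = (x̄₁ - x̄₂) / SE = (63.73 - 54.93) / 2.7639 = 8.80 / 2.7639 = 3.184
p-value = 0.0023

Since p-value < α = 0.01, we reject H₀.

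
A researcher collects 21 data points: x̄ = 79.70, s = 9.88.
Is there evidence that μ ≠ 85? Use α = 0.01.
One-sample t-test:
H₀: μ = 85
H₁: μ ≠ 85
df = n - 1 = 20
t = (x̄ - μ₀) / (s/√n) = (79.70 - 85) / (9.88/√21) = -2.458
p-value = 0.0232

Since p-value > α = 0.01, we fail to reject H₀.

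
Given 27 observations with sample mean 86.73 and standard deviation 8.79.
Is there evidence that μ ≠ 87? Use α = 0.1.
One-sample t-test:
H₀: μ = 87
H₁: μ ≠ 87
df = n - 1 = 26
t = (x̄ - μ₀) / (s/√n) = (86.73 - 87) / (8.79/√27) = -0.160
p-value = 0.8744

Since p-value > α = 0.1, we fail to reject H₀.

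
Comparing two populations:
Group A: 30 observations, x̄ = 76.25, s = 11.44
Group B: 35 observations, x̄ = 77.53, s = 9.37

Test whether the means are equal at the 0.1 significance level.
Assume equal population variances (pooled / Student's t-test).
Student's two-sample t-test (equal variances):
H₀: μ₁ = μ₂
H₁: μ₁ ≠ μ₂
df = n₁ + n₂ - 2 = 63
Pooled variance s_p² = [(n₁-1)s₁² + (n₂-1)s₂²] / (n₁ + n₂ - 2) = [(29)(11.44²) + (34)(9.37²)] / 63 = 107.6259
SE = √(s_p²(1/n₁ + 1/n₂)) = √(107.6259 × (1/30 + 1/35)) = 2.5812
t = (x̄₁ - x̄₂) / SE = (76.25 - 77.53) / 2.5812 = -1.28 / 2.5812 = -0.496
p-value = 0.6217

Since p-value > α = 0.1, we fail to reject H₀.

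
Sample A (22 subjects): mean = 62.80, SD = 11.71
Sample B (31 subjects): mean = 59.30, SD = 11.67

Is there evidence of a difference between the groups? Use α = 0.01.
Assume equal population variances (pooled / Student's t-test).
Student's two-sample t-test (equal variances):
H₀: μ₁ = μ₂
H₁: μ₁ ≠ μ₂
df = n₁ + n₂ - 2 = 51
Pooled variance s_p² = [(n₁-1)s₁² + (n₂-1)s₂²] / (n₁ + n₂ - 2) = [(21)(11.71²) + (30)(11.67²)] / 51 = 136.5740
SE = √(s_p²(1/n₁ + 1/n₂)) = √(136.5740 × (1/22 + 1/31)) = 3.2578
t = (x̄₁ - x̄₂) / SE = (62.80 - 59.30) / 3.2578 = 3.50 / 3.2578 = 1.074
p-value = 0.2877

Since p-value > α = 0.01, we fail to reject H₀.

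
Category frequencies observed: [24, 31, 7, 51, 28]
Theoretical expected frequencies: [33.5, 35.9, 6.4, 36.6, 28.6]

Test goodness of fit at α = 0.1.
Chi-square goodness of fit test:
H₀: observed counts match expected distribution
H₁: observed counts differ from expected distribution
df = k - 1 = 4
χ² = Σ(O - E)²/E
   = (24 - 33.5)²/33.5 + (31 - 35.9)²/35.9 + (7 - 6.4)²/6.4 + (51 - 36.6)²/36.6 + (28 - 28.6)²/28.6
   = 2.694 + 0.669 + 0.056 + 5.666 + 0.013
   = 9.10
p-value = 0.0587

Since p-value < α = 0.1, we reject H₀.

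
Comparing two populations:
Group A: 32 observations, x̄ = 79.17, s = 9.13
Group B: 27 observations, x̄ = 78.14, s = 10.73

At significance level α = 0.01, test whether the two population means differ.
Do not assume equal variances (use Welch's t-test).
Welch's two-sample t-test:
H₀: μ₁ = μ₂
H₁: μ₁ ≠ μ₂
s₁²/n₁ = 9.13²/32 = 2.6049,  s₂²/n₂ = 10.73²/27 = 4.2642
SE = √(s₁²/n₁ + s₂²/n₂) = √(2.6049 + 4.2642) = 2.6209
df (Welch-Satterthwaite) = (s₁²/n₁ + s₂²/n₂)² / [(s₁²/n₁)²/(n₁-1) + (s₂²/n₂)²/(n₂-1)] ≈ 51.39
t = (x̄₁ - x̄₂) / SE = (79.17 - 78.14) / 2.6209 = 1.03 / 2.6209 = 0.393
p-value = 0.6959

Since p-value > α = 0.01, we fail to reject H₀.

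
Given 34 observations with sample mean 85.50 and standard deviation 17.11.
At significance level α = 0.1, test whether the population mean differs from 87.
One-sample t-test:
H₀: μ = 87
H₁: μ ≠ 87
df = n - 1 = 33
t = (x̄ - μ₀) / (s/√n) = (85.50 - 87) / (17.11/√34) = -0.511
p-value = 0.6126

Since p-value > α = 0.1, we fail to reject H₀.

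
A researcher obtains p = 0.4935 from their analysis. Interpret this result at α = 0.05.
Since p = 0.4935 > α = 0.05, fail to reject H₀.
There is insufficient evidence to reject the null hypothesis; the result is not statistically significant at the 0.05 level.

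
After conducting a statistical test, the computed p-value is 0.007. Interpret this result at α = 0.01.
Since p = 0.007 < α = 0.01, reject H₀.
There is sufficient evidence to reject the null hypothesis; the result is statistically significant at the 0.01 level.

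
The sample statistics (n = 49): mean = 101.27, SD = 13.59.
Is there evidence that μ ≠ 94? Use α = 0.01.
One-sample t-test:
H₀: μ = 94
H₁: μ ≠ 94
df = n - 1 = 48
t = (x̄ - μ₀) / (s/√n) = (101.27 - 94) / (13.59/√49) = 3.745
p-value = 0.0005

Since p-value < α = 0.01, we reject H₀.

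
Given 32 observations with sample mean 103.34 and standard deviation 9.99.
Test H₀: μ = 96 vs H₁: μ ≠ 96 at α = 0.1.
One-sample t-test:
H₀: μ = 96
H₁: μ ≠ 96
df = n - 1 = 31
t = (x̄ - μ₀) / (s/√n) = (103.34 - 96) / (9.99/√32) = 4.156
p-value = 0.0002

Since p-value < α = 0.1, we reject H₀.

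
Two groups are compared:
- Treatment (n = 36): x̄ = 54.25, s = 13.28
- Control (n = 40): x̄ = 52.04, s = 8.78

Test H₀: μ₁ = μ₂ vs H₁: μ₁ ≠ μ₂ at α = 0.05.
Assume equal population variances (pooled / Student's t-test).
Student's two-sample t-test (equal variances):
H₀: μ₁ = μ₂
H₁: μ₁ ≠ μ₂
df = n₁ + n₂ - 2 = 74
Pooled variance s_p² = [(n₁-1)s₁² + (n₂-1)s₂²] / (n₁ + n₂ - 2) = [(35)(13.28²) + (39)(8.78²)] / 74 = 124.0404
SE = √(s_p²(1/n₁ + 1/n₂)) = √(124.0404 × (1/36 + 1/40)) = 2.5586
t = (x̄₁ - x̄₂) / SE = (54.25 - 52.04) / 2.5586 = 2.21 / 2.5586 = 0.864
p-value = 0.3905

Since p-value > α = 0.05, we fail to reject H₀.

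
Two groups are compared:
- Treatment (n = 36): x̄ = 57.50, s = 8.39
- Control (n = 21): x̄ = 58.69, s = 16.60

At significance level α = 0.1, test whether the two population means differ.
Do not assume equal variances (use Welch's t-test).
Welch's two-sample t-test:
H₀: μ₁ = μ₂
H₁: μ₁ ≠ μ₂
s₁²/n₁ = 8.39²/36 = 1.9553,  s₂²/n₂ = 16.60²/21 = 13.1219
SE = √(s₁²/n₁ + s₂²/n₂) = √(1.9553 + 13.1219) = 3.8829
df (Welch-Satterthwaite) = (s₁²/n₁ + s₂²/n₂)² / [(s₁²/n₁)²/(n₁-1) + (s₂²/n₂)²/(n₂-1)] ≈ 26.07
t = (x̄₁ - x̄₂) / SE = (57.50 - 58.69) / 3.8829 = -1.19 / 3.8829 = -0.306
p-value = 0.7617

Since p-value > α = 0.1, we fail to reject H₀.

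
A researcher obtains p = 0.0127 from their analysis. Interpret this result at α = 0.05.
Since p = 0.0127 < α = 0.05, reject H₀.
There is sufficient evidence to reject the null hypothesis; the result is statistically significant at the 0.05 level.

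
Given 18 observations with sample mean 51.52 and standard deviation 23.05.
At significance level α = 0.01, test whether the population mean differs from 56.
One-sample t-test:
H₀: μ = 56
H₁: μ ≠ 56
df = n - 1 = 17
t = (x̄ - μ₀) / (s/√n) = (51.52 - 56) / (23.05/√18) = -0.825
p-value = 0.4210

Since p-value > α = 0.01, we fail to reject H₀.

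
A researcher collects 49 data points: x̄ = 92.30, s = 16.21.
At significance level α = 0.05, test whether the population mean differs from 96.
One-sample t-test:
H₀: μ = 96
H₁: μ ≠ 96
df = n - 1 = 48
t = (x̄ - μ₀) / (s/√n) = (92.30 - 96) / (16.21/√49) = -1.598
p-value = 0.1167

Since p-value > α = 0.05, we fail to reject H₀.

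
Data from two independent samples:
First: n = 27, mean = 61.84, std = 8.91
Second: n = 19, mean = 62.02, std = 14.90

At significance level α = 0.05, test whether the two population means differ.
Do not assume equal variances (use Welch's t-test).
Welch's two-sample t-test:
H₀: μ₁ = μ₂
H₁: μ₁ ≠ μ₂
s₁²/n₁ = 8.91²/27 = 2.9403,  s₂²/n₂ = 14.90²/19 = 11.6847
SE = √(s₁²/n₁ + s₂²/n₂) = √(2.9403 + 11.6847) = 3.8243
df (Welch-Satterthwaite) = (s₁²/n₁ + s₂²/n₂)² / [(s₁²/n₁)²/(n₁-1) + (s₂²/n₂)²/(n₂-1)] ≈ 27.01
t = (x̄₁ - x̄₂) / SE = (61.84 - 62.02) / 3.8243 = -0.18 / 3.8243 = -0.047
p-value = 0.9628

Since p-value > α = 0.05, we fail to reject H₀.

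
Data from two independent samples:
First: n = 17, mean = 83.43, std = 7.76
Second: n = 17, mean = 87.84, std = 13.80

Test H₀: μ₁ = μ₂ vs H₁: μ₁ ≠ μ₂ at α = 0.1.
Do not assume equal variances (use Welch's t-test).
Welch's two-sample t-test:
H₀: μ₁ = μ₂
H₁: μ₁ ≠ μ₂
s₁²/n₁ = 7.76²/17 = 3.5422,  s₂²/n₂ = 13.80²/17 = 11.2024
SE = √(s₁²/n₁ + s₂²/n₂) = √(3.5422 + 11.2024) = 3.8399
df (Welch-Satterthwaite) = (s₁²/n₁ + s₂²/n₂)² / [(s₁²/n₁)²/(n₁-1) + (s₂²/n₂)²/(n₂-1)] ≈ 25.20
t = (x̄₁ - x̄₂) / SE = (83.43 - 87.84) / 3.8399 = -4.41 / 3.8399 = -1.148
p-value = 0.2616

Since p-value > α = 0.1, we fail to reject H₀.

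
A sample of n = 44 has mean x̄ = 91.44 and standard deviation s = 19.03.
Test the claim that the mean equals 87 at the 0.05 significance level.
One-sample t-test:
H₀: μ = 87
H₁: μ ≠ 87
df = n - 1 = 43
t = (x̄ - μ₀) / (s/√n) = (91.44 - 87) / (19.03/√44) = 1.548
p-value = 0.1290

Since p-value > α = 0.05, we fail to reject H₀.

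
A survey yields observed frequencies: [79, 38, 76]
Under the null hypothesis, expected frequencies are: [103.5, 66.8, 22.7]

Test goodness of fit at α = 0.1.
Chi-square goodness of fit test:
H₀: observed counts match expected distribution
H₁: observed counts differ from expected distribution
df = k - 1 = 2
χ² = Σ(O - E)²/E
   = (79 - 103.5)²/103.5 + (38 - 66.8)²/66.8 + (76 - 22.7)²/22.7
   = 5.800 + 12.417 + 125.149
   = 143.37
p-value < 0.0001

Since p-value < α = 0.1, we reject H₀.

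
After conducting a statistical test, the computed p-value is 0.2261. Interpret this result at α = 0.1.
Since p = 0.2261 > α = 0.1, fail to reject H₀.
There is insufficient evidence to reject the null hypothesis; the result is not statistically significant at the 0.1 level.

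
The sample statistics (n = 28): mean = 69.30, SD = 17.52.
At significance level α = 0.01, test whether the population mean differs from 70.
One-sample t-test:
H₀: μ = 70
H₁: μ ≠ 70
df = n - 1 = 27
t = (x̄ - μ₀) / (s/√n) = (69.30 - 70) / (17.52/√28) = -0.211
p-value = 0.8341

Since p-value > α = 0.01, we fail to reject H₀.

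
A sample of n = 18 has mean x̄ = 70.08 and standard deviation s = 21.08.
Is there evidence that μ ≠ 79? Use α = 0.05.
One-sample t-test:
H₀: μ = 79
H₁: μ ≠ 79
df = n - 1 = 17
t = (x̄ - μ₀) / (s/√n) = (70.08 - 79) / (21.08/√18) = -1.795
p-value = 0.0904

Since p-value > α = 0.05, we fail to reject H₀.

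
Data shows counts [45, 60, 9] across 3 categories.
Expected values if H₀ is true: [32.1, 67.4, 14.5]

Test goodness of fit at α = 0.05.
Chi-square goodness of fit test:
H₀: observed counts match expected distribution
H₁: observed counts differ from expected distribution
df = k - 1 = 2
χ² = Σ(O - E)²/E
   = (45 - 32.1)²/32.1 + (60 - 67.4)²/67.4 + (9 - 14.5)²/14.5
   = 5.184 + 0.812 + 2.086
   = 8.08
p-value = 0.0176

Since p-value < α = 0.05, we reject H₀.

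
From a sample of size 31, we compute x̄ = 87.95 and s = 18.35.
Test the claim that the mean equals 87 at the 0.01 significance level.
One-sample t-test:
H₀: μ = 87
H₁: μ ≠ 87
df = n - 1 = 30
t = (x̄ - μ₀) / (s/√n) = (87.95 - 87) / (18.35/√31) = 0.288
p-value = 0.7751

Since p-value > α = 0.01, we fail to reject H₀.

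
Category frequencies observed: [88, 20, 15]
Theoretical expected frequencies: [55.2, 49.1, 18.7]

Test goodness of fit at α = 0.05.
Chi-square goodness of fit test:
H₀: observed counts match expected distribution
H₁: observed counts differ from expected distribution
df = k - 1 = 2
χ² = Σ(O - E)²/E
   = (88 - 55.2)²/55.2 + (20 - 49.1)²/49.1 + (15 - 18.7)²/18.7
   = 19.490 + 17.247 + 0.732
   = 37.47
p-value < 0.0001

Since p-value < α = 0.05, we reject H₀.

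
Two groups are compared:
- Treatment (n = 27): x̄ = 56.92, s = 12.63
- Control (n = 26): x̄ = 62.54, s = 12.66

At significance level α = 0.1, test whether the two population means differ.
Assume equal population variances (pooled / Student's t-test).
Student's two-sample t-test (equal variances):
H₀: μ₁ = μ₂
H₁: μ₁ ≠ μ₂
df = n₁ + n₂ - 2 = 51
Pooled variance s_p² = [(n₁-1)s₁² + (n₂-1)s₂²] / (n₁ + n₂ - 2) = [(26)(12.63²) + (25)(12.66²)] / 51 = 159.8888
SE = √(s_p²(1/n₁ + 1/n₂)) = √(159.8888 × (1/27 + 1/26)) = 3.4744
t = (x̄₁ - x̄₂) / SE = (56.92 - 62.54) / 3.4744 = -5.62 / 3.4744 = -1.618
p-value = 0.1119

Since p-value > α = 0.1, we fail to reject H₀.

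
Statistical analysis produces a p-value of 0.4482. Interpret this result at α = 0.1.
Since p = 0.4482 > α = 0.1, fail to reject H₀.
There is insufficient evidence to reject the null hypothesis; the result is not statistically significant at the 0.1 level.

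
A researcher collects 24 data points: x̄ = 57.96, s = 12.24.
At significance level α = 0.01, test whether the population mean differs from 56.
One-sample t-test:
H₀: μ = 56
H₁: μ ≠ 56
df = n - 1 = 23
t = (x̄ - μ₀) / (s/√n) = (57.96 - 56) / (12.24/√24) = 0.784
p-value = 0.4408

Since p-value > α = 0.01, we fail to reject H₀.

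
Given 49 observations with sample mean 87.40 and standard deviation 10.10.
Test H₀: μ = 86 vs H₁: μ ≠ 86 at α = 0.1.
One-sample t-test:
H₀: μ = 86
H₁: μ ≠ 86
df = n - 1 = 48
t = (x̄ - μ₀) / (s/√n) = (87.40 - 86) / (10.10/√49) = 0.970
p-value = 0.3368

Since p-value > α = 0.1, we fail to reject H₀.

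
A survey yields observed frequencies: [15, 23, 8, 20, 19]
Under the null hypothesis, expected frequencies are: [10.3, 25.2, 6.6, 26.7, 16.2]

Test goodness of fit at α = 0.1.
Chi-square goodness of fit test:
H₀: observed counts match expected distribution
H₁: observed counts differ from expected distribution
df = k - 1 = 4
χ² = Σ(O - E)²/E
   = (15 - 10.3)²/10.3 + (23 - 25.2)²/25.2 + (8 - 6.6)²/6.6 + (20 - 26.7)²/26.7 + (19 - 16.2)²/16.2
   = 2.145 + 0.192 + 0.297 + 1.681 + 0.484
   = 4.80
p-value = 0.3086

Since p-value > α = 0.1, we fail to reject H₀.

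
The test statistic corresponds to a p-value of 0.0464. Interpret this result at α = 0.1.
Since p = 0.0464 < α = 0.1, reject H₀.
There is sufficient evidence to reject the null hypothesis; the result is statistically significant at the 0.1 level.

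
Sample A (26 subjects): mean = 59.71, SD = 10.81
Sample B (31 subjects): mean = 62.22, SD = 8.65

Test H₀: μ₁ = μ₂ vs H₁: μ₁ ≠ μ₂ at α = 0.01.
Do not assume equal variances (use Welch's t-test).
Welch's two-sample t-test:
H₀: μ₁ = μ₂
H₁: μ₁ ≠ μ₂
s₁²/n₁ = 10.81²/26 = 4.4945,  s₂²/n₂ = 8.65²/31 = 2.4136
SE = √(s₁²/n₁ + s₂²/n₂) = √(4.4945 + 2.4136) = 2.6283
df (Welch-Satterthwaite) = (s₁²/n₁ + s₂²/n₂)² / [(s₁²/n₁)²/(n₁-1) + (s₂²/n₂)²/(n₂-1)] ≈ 47.62
t = (x̄₁ - x̄₂) / SE = (59.71 - 62.22) / 2.6283 = -2.51 / 2.6283 = -0.955
p-value = 0.3444

Since p-value > α = 0.01, we fail to reject H₀.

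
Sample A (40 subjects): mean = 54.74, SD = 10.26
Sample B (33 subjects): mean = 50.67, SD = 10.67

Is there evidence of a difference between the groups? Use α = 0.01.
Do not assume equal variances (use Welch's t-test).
Welch's two-sample t-test:
H₀: μ₁ = μ₂
H₁: μ₁ ≠ μ₂
s₁²/n₁ = 10.26²/40 = 2.6317,  s₂²/n₂ = 10.67²/33 = 3.4500
SE = √(s₁²/n₁ + s₂²/n₂) = √(2.6317 + 3.4500) = 2.4661
df (Welch-Satterthwaite) = (s₁²/n₁ + s₂²/n₂)² / [(s₁²/n₁)²/(n₁-1) + (s₂²/n₂)²/(n₂-1)] ≈ 67.31
t = (x̄₁ - x̄₂) / SE = (54.74 - 50.67) / 2.4661 = 4.07 / 2.4661 = 1.650
p-value = 0.1035

Since p-value > α = 0.01, we fail to reject H₀.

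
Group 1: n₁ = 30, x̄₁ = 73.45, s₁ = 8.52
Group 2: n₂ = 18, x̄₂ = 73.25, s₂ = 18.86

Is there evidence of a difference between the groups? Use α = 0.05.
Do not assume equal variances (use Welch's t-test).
Welch's two-sample t-test:
H₀: μ₁ = μ₂
H₁: μ₁ ≠ μ₂
s₁²/n₁ = 8.52²/30 = 2.4197,  s₂²/n₂ = 18.86²/18 = 19.7611
SE = √(s₁²/n₁ + s₂²/n₂) = √(2.4197 + 19.7611) = 4.7096
df (Welch-Satterthwaite) = (s₁²/n₁ + s₂²/n₂)² / [(s₁²/n₁)²/(n₁-1) + (s₂²/n₂)²/(n₂-1)] ≈ 21.23
t = (x̄₁ - x̄₂) / SE = (73.45 - 73.25) / 4.7096 = 0.20 / 4.7096 = 0.042
p-value = 0.9665

Since p-value > α = 0.05, we fail to reject H₀.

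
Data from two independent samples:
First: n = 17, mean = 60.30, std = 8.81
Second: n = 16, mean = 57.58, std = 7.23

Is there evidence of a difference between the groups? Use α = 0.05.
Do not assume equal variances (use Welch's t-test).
Welch's two-sample t-test:
H₀: μ₁ = μ₂
H₁: μ₁ ≠ μ₂
s₁²/n₁ = 8.81²/17 = 4.5657,  s₂²/n₂ = 7.23²/16 = 3.2671
SE = √(s₁²/n₁ + s₂²/n₂) = √(4.5657 + 3.2671) = 2.7987
df (Welch-Satterthwaite) = (s₁²/n₁ + s₂²/n₂)² / [(s₁²/n₁)²/(n₁-1) + (s₂²/n₂)²/(n₂-1)] ≈ 30.46
t = (x̄₁ - x̄₂) / SE = (60.30 - 57.58) / 2.7987 = 2.72 / 2.7987 = 0.972
p-value = 0.3388

Since p-value > α = 0.05, we fail to reject H₀.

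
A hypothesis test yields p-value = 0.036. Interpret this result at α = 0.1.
Since p = 0.036 < α = 0.1, reject H₀.
There is sufficient evidence to reject the null hypothesis; the result is statistically significant at the 0.1 level.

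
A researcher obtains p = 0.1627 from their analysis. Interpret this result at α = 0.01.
Since p = 0.1627 > α = 0.01, fail to reject H₀.
There is insufficient evidence to reject the null hypothesis; the result is not statistically significant at the 0.01 level.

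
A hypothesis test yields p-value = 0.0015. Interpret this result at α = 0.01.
Since p = 0.0015 < α = 0.01, reject H₀.
There is sufficient evidence to reject the null hypothesis; the result is statistically significant at the 0.01 level.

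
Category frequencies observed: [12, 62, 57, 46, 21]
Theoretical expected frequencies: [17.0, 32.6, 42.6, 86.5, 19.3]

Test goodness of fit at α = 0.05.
Chi-square goodness of fit test:
H₀: observed counts match expected distribution
H₁: observed counts differ from expected distribution
df = k - 1 = 4
χ² = Σ(O - E)²/E
   = (12 - 17.0)²/17.0 + (62 - 32.6)²/32.6 + (57 - 42.6)²/42.6 + (46 - 86.5)²/86.5 + (21 - 19.3)²/19.3
   = 1.471 + 26.514 + 4.868 + 18.962 + 0.150
   = 51.96
p-value < 0.0001

Since p-value < α = 0.05, we reject H₀.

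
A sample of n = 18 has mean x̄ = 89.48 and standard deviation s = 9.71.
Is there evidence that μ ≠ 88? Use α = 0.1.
One-sample t-test:
H₀: μ = 88
H₁: μ ≠ 88
df = n - 1 = 17
t = (x̄ - μ₀) / (s/√n) = (89.48 - 88) / (9.71/√18) = 0.647
p-value = 0.5265

Since p-value > α = 0.1, we fail to reject H₀.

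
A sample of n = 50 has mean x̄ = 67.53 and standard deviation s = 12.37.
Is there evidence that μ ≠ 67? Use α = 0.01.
One-sample t-test:
H₀: μ = 67
H₁: μ ≠ 67
df = n - 1 = 49
t = (x̄ - μ₀) / (s/√n) = (67.53 - 67) / (12.37/√50) = 0.303
p-value = 0.7632

Since p-value > α = 0.01, we fail to reject H₀.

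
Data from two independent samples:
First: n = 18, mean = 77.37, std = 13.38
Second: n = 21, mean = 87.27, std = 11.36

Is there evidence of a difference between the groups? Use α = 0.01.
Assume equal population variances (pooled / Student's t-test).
Student's two-sample t-test (equal variances):
H₀: μ₁ = μ₂
H₁: μ₁ ≠ μ₂
df = n₁ + n₂ - 2 = 37
Pooled variance s_p² = [(n₁-1)s₁² + (n₂-1)s₂²] / (n₁ + n₂ - 2) = [(17)(13.38²) + (20)(11.36²)] / 37 = 152.0110
SE = √(s_p²(1/n₁ + 1/n₂)) = √(152.0110 × (1/18 + 1/21)) = 3.9603
t = (x̄₁ - x̄₂) / SE = (77.37 - 87.27) / 3.9603 = -9.90 / 3.9603 = -2.500
p-value = 0.0170

Since p-value > α = 0.01, we fail to reject H₀.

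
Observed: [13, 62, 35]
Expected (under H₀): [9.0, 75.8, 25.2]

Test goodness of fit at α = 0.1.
Chi-square goodness of fit test:
H₀: observed counts match expected distribution
H₁: observed counts differ from expected distribution
df = k - 1 = 2
χ² = Σ(O - E)²/E
   = (13 - 9.0)²/9.0 + (62 - 75.8)²/75.8 + (35 - 25.2)²/25.2
   = 1.778 + 2.512 + 3.811
   = 8.10
p-value = 0.0174

Since p-value < α = 0.1, we reject H₀.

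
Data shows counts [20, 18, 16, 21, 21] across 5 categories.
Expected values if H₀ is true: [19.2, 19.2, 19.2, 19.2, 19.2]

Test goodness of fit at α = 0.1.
Chi-square goodness of fit test:
H₀: observed counts match expected distribution
H₁: observed counts differ from expected distribution
df = k - 1 = 4
χ² = Σ(O - E)²/E
   = (20 - 19.2)²/19.2 + (18 - 19.2)²/19.2 + (16 - 19.2)²/19.2 + (21 - 19.2)²/19.2 + (21 - 19.2)²/19.2
   = 0.033 + 0.075 + 0.533 + 0.169 + 0.169
   = 0.98
p-value = 0.9129

Since p-value > α = 0.1, we fail to reject H₀.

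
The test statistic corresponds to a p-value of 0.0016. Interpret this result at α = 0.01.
Since p = 0.0016 < α = 0.01, reject H₀.
There is sufficient evidence to reject the null hypothesis; the result is statistically significant at the 0.01 level.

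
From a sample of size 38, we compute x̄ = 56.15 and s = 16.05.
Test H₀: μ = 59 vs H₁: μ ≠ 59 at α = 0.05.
One-sample t-test:
H₀: μ = 59
H₁: μ ≠ 59
df = n - 1 = 37
t = (x̄ - μ₀) / (s/√n) = (56.15 - 59) / (16.05/√38) = -1.095
p-value = 0.2808

Since p-value > α = 0.05, we fail to reject H₀.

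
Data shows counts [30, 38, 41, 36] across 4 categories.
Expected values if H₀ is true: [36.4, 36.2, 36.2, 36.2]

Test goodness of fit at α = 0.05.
Chi-square goodness of fit test:
H₀: observed counts match expected distribution
H₁: observed counts differ from expected distribution
df = k - 1 = 3
χ² = Σ(O - E)²/E
   = (30 - 36.4)²/36.4 + (38 - 36.2)²/36.2 + (41 - 36.2)²/36.2 + (36 - 36.2)²/36.2
   = 1.125 + 0.090 + 0.636 + 0.001
   = 1.85
p-value = 0.6036

Since p-value > α = 0.05, we fail to reject H₀.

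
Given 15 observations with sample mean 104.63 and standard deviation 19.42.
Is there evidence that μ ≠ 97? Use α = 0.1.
One-sample t-test:
H₀: μ = 97
H₁: μ ≠ 97
df = n - 1 = 14
t = (x̄ - μ₀) / (s/√n) = (104.63 - 97) / (19.42/√15) = 1.522
p-value = 0.1504

Since p-value > α = 0.1, we fail to reject H₀.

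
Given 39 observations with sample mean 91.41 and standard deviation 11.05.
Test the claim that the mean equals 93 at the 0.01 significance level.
One-sample t-test:
H₀: μ = 93
H₁: μ ≠ 93
df = n - 1 = 38
t = (x̄ - μ₀) / (s/√n) = (91.41 - 93) / (11.05/√39) = -0.899
p-value = 0.3745

Since p-value > α = 0.01, we fail to reject H₀.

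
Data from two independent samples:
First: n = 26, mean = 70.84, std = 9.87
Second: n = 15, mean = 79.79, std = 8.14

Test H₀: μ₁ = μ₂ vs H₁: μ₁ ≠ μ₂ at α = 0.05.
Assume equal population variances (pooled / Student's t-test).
Student's two-sample t-test (equal variances):
H₀: μ₁ = μ₂
H₁: μ₁ ≠ μ₂
df = n₁ + n₂ - 2 = 39
Pooled variance s_p² = [(n₁-1)s₁² + (n₂-1)s₂²] / (n₁ + n₂ - 2) = [(25)(9.87²) + (14)(8.14²)] / 39 = 86.2322
SE = √(s_p²(1/n₁ + 1/n₂)) = √(86.2322 × (1/26 + 1/15)) = 3.0109
t = (x̄₁ - x̄₂) / SE = (70.84 - 79.79) / 3.0109 = -8.95 / 3.0109 = -2.973
p-value = 0.0050

Since p-value < α = 0.05, we reject H₀.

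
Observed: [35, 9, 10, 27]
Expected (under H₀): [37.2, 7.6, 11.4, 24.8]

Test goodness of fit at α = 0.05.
Chi-square goodness of fit test:
H₀: observed counts match expected distribution
H₁: observed counts differ from expected distribution
df = k - 1 = 3
χ² = Σ(O - E)²/E
   = (35 - 37.2)²/37.2 + (9 - 7.6)²/7.6 + (10 - 11.4)²/11.4 + (27 - 24.8)²/24.8
   = 0.130 + 0.258 + 0.172 + 0.195
   = 0.76
p-value = 0.8602

Since p-value > α = 0.05, we fail to reject H₀.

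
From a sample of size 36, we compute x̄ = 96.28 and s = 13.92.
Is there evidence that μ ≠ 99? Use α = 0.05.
One-sample t-test:
H₀: μ = 99
H₁: μ ≠ 99
df = n - 1 = 35
t = (x̄ - μ₀) / (s/√n) = (96.28 - 99) / (13.92/√36) = -1.172
p-value = 0.2489

Since p-value > α = 0.05, we fail to reject H₀.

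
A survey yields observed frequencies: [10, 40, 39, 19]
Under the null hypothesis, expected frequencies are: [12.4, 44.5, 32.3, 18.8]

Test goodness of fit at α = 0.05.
Chi-square goodness of fit test:
H₀: observed counts match expected distribution
H₁: observed counts differ from expected distribution
df = k - 1 = 3
χ² = Σ(O - E)²/E
   = (10 - 12.4)²/12.4 + (40 - 44.5)²/44.5 + (39 - 32.3)²/32.3 + (19 - 18.8)²/18.8
   = 0.465 + 0.455 + 1.390 + 0.002
   = 2.31
p-value = 0.5103

Since p-value > α = 0.05, we fail to reject H₀.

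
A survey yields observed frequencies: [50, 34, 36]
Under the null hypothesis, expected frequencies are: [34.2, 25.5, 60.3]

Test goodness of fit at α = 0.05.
Chi-square goodness of fit test:
H₀: observed counts match expected distribution
H₁: observed counts differ from expected distribution
df = k - 1 = 2
χ² = Σ(O - E)²/E
   = (50 - 34.2)²/34.2 + (34 - 25.5)²/25.5 + (36 - 60.3)²/60.3
   = 7.299 + 2.833 + 9.793
   = 19.93
p-value < 0.0001

Since p-value < α = 0.05, we reject H₀.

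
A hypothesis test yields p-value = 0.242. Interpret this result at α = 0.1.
Since p = 0.242 > α = 0.1, fail to reject H₀.
There is insufficient evidence to reject the null hypothesis; the result is not statistically significant at the 0.1 level.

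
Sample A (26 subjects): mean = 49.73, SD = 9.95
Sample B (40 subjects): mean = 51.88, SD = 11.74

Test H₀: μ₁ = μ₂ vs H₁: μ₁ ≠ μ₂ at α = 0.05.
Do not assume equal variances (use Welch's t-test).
Welch's two-sample t-test:
H₀: μ₁ = μ₂
H₁: μ₁ ≠ μ₂
s₁²/n₁ = 9.95²/26 = 3.8078,  s₂²/n₂ = 11.74²/40 = 3.4457
SE = √(s₁²/n₁ + s₂²/n₂) = √(3.8078 + 3.4457) = 2.6932
df (Welch-Satterthwaite) = (s₁²/n₁ + s₂²/n₂)² / [(s₁²/n₁)²/(n₁-1) + (s₂²/n₂)²/(n₂-1)] ≈ 59.49
t = (x̄₁ - x̄₂) / SE = (49.73 - 51.88) / 2.6932 = -2.15 / 2.6932 = -0.798
p-value = 0.4279

Since p-value > α = 0.05, we fail to reject H₀.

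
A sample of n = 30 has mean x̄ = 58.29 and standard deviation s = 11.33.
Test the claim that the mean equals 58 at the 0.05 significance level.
One-sample t-test:
H₀: μ = 58
H₁: μ ≠ 58
df = n - 1 = 29
t = (x̄ - μ₀) / (s/√n) = (58.29 - 58) / (11.33/√30) = 0.140
p-value = 0.8895

Since p-value > α = 0.05, we fail to reject H₀.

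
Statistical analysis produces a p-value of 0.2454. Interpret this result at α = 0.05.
Since p = 0.2454 > α = 0.05, fail to reject H₀.
There is insufficient evidence to reject the null hypothesis; the result is not statistically significant at the 0.05 level.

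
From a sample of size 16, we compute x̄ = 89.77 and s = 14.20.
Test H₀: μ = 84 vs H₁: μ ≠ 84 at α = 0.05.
One-sample t-test:
H₀: μ = 84
H₁: μ ≠ 84
df = n - 1 = 15
t = (x̄ - μ₀) / (s/√n) = (89.77 - 84) / (14.20/√16) = 1.625
p-value = 0.1249

Since p-value > α = 0.05, we fail to reject H₀.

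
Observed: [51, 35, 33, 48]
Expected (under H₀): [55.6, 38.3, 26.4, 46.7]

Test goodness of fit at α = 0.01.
Chi-square goodness of fit test:
H₀: observed counts match expected distribution
H₁: observed counts differ from expected distribution
df = k - 1 = 3
χ² = Σ(O - E)²/E
   = (51 - 55.6)²/55.6 + (35 - 38.3)²/38.3 + (33 - 26.4)²/26.4 + (48 - 46.7)²/46.7
   = 0.381 + 0.284 + 1.650 + 0.036
   = 2.35
p-value = 0.5028

Since p-value > α = 0.01, we fail to reject H₀.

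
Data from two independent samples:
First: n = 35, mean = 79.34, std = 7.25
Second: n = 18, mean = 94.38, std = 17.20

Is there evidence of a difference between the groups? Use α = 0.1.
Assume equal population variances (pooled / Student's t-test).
Student's two-sample t-test (equal variances):
H₀: μ₁ = μ₂
H₁: μ₁ ≠ μ₂
df = n₁ + n₂ - 2 = 51
Pooled variance s_p² = [(n₁-1)s₁² + (n₂-1)s₂²] / (n₁ + n₂ - 2) = [(34)(7.25²) + (17)(17.20²)] / 51 = 133.6550
SE = √(s_p²(1/n₁ + 1/n₂)) = √(133.6550 × (1/35 + 1/18)) = 3.3532
t = (x̄₁ - x̄₂) / SE = (79.34 - 94.38) / 3.3532 = -15.04 / 3.3532 = -4.485
p-value < 0.0001

Since p-value < α = 0.1, we reject H₀.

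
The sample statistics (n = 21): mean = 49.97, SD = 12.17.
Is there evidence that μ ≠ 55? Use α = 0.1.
One-sample t-test:
H₀: μ = 55
H₁: μ ≠ 55
df = n - 1 = 20
t = (x̄ - μ₀) / (s/√n) = (49.97 - 55) / (12.17/√21) = -1.894
p-value = 0.0728

Since p-value < α = 0.1, we reject H₀.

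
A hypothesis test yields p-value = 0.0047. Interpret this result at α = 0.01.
Since p = 0.0047 < α = 0.01, reject H₀.
There is sufficient evidence to reject the null hypothesis; the result is statistically significant at the 0.01 level.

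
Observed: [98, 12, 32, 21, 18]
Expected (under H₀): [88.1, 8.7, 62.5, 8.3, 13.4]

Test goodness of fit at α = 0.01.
Chi-square goodness of fit test:
H₀: observed counts match expected distribution
H₁: observed counts differ from expected distribution
df = k - 1 = 4
χ² = Σ(O - E)²/E
   = (98 - 88.1)²/88.1 + (12 - 8.7)²/8.7 + (32 - 62.5)²/62.5 + (21 - 8.3)²/8.3 + (18 - 13.4)²/13.4
   = 1.112 + 1.252 + 14.884 + 19.433 + 1.579
   = 38.26
p-value < 0.0001

Since p-value < α = 0.01, we reject H₀.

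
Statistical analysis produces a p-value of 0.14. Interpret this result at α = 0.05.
Since p = 0.14 > α = 0.05, fail to reject H₀.
There is insufficient evidence to reject the null hypothesis; the result is not statistically significant at the 0.05 level.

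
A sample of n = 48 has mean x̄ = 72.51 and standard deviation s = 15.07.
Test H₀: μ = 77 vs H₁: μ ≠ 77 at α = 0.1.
One-sample t-test:
H₀: μ = 77
H₁: μ ≠ 77
df = n - 1 = 47
t = (x̄ - μ₀) / (s/√n) = (72.51 - 77) / (15.07/√48) = -2.064
p-value = 0.0445

Since p-value < α = 0.1, we reject H₀.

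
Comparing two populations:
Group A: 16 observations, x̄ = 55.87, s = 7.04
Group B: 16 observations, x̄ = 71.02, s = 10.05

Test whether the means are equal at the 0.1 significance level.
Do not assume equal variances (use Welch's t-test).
Welch's two-sample t-test:
H₀: μ₁ = μ₂
H₁: μ₁ ≠ μ₂
s₁²/n₁ = 7.04²/16 = 3.0976,  s₂²/n₂ = 10.05²/16 = 6.3127
SE = √(s₁²/n₁ + s₂²/n₂) = √(3.0976 + 6.3127) = 3.0676
df (Welch-Satterthwaite) = (s₁²/n₁ + s₂²/n₂)² / [(s₁²/n₁)²/(n₁-1) + (s₂²/n₂)²/(n₂-1)] ≈ 26.86
t = (x̄₁ - x̄₂) / SE = (55.87 - 71.02) / 3.0676 = -15.15 / 3.0676 = -4.939
p-value < 0.0001

Since p-value < α = 0.1, we reject H₀.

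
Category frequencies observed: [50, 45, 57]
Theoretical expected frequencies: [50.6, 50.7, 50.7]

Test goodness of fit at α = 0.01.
Chi-square goodness of fit test:
H₀: observed counts match expected distribution
H₁: observed counts differ from expected distribution
df = k - 1 = 2
χ² = Σ(O - E)²/E
   = (50 - 50.6)²/50.6 + (45 - 50.7)²/50.7 + (57 - 50.7)²/50.7
   = 0.007 + 0.641 + 0.783
   = 1.43
p-value = 0.4890

Since p-value > α = 0.01, we fail to reject H₀.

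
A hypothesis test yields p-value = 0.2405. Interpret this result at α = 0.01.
Since p = 0.2405 > α = 0.01, fail to reject H₀.
There is insufficient evidence to reject the null hypothesis; the result is not statistically significant at the 0.01 level.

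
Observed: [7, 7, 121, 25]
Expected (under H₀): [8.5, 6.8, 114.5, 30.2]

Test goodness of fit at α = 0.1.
Chi-square goodness of fit test:
H₀: observed counts match expected distribution
H₁: observed counts differ from expected distribution
df = k - 1 = 3
χ² = Σ(O - E)²/E
   = (7 - 8.5)²/8.5 + (7 - 6.8)²/6.8 + (121 - 114.5)²/114.5 + (25 - 30.2)²/30.2
   = 0.265 + 0.006 + 0.369 + 0.895
   = 1.53
p-value = 0.6742

Since p-value > α = 0.1, we fail to reject H₀.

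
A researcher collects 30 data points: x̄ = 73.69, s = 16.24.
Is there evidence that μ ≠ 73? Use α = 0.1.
One-sample t-test:
H₀: μ = 73
H₁: μ ≠ 73
df = n - 1 = 29
t = (x̄ - μ₀) / (s/√n) = (73.69 - 73) / (16.24/√30) = 0.233
p-value = 0.8176

Since p-value > α = 0.1, we fail to reject H₀.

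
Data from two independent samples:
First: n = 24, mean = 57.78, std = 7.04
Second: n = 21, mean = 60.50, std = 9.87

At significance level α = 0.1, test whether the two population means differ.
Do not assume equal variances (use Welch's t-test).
Welch's two-sample t-test:
H₀: μ₁ = μ₂
H₁: μ₁ ≠ μ₂
s₁²/n₁ = 7.04²/24 = 2.0651,  s₂²/n₂ = 9.87²/21 = 4.6389
SE = √(s₁²/n₁ + s₂²/n₂) = √(2.0651 + 4.6389) = 2.5892
df (Welch-Satterthwaite) = (s₁²/n₁ + s₂²/n₂)² / [(s₁²/n₁)²/(n₁-1) + (s₂²/n₂)²/(n₂-1)] ≈ 35.63
t = (x̄₁ - x̄₂) / SE = (57.78 - 60.50) / 2.5892 = -2.72 / 2.5892 = -1.051
p-value = 0.3006

Since p-value > α = 0.1, we fail to reject H₀.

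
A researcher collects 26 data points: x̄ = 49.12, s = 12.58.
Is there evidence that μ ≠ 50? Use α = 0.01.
One-sample t-test:
H₀: μ = 50
H₁: μ ≠ 50
df = n - 1 = 25
t = (x̄ - μ₀) / (s/√n) = (49.12 - 50) / (12.58/√26) = -0.357
p-value = 0.7243

Since p-value > α = 0.01, we fail to reject H₀.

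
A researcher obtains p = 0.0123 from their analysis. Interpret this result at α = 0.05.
Since p = 0.0123 < α = 0.05, reject H₀.
There is sufficient evidence to reject the null hypothesis; the result is statistically significant at the 0.05 level.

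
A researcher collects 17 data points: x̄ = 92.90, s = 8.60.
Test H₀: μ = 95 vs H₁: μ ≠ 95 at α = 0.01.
One-sample t-test:
H₀: μ = 95
H₁: μ ≠ 95
df = n - 1 = 16
t = (x̄ - μ₀) / (s/√n) = (92.90 - 95) / (8.60/√17) = -1.007
p-value = 0.3290

Since p-value > α = 0.01, we fail to reject H₀.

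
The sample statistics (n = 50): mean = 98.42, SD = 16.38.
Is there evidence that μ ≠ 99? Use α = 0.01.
One-sample t-test:
H₀: μ = 99
H₁: μ ≠ 99
df = n - 1 = 49
t = (x̄ - μ₀) / (s/√n) = (98.42 - 99) / (16.38/√50) = -0.250
p-value = 0.8033

Since p-value > α = 0.01, we fail to reject H₀.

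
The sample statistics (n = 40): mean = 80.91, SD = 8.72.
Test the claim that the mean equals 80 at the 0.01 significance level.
One-sample t-test:
H₀: μ = 80
H₁: μ ≠ 80
df = n - 1 = 39
t = (x̄ - μ₀) / (s/√n) = (80.91 - 80) / (8.72/√40) = 0.660
p-value = 0.5131

Since p-value > α = 0.01, we fail to reject H₀.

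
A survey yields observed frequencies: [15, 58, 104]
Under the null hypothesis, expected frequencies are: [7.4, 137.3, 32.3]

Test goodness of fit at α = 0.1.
Chi-square goodness of fit test:
H₀: observed counts match expected distribution
H₁: observed counts differ from expected distribution
df = k - 1 = 2
χ² = Σ(O - E)²/E
   = (15 - 7.4)²/7.4 + (58 - 137.3)²/137.3 + (104 - 32.3)²/32.3
   = 7.805 + 45.801 + 159.161
   = 212.77
p-value < 0.0001

Since p-value < α = 0.1, we reject H₀.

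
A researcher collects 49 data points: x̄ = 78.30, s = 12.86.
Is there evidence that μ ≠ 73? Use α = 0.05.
One-sample t-test:
H₀: μ = 73
H₁: μ ≠ 73
df = n - 1 = 48
t = (x̄ - μ₀) / (s/√n) = (78.30 - 73) / (12.86/√49) = 2.885
p-value = 0.0058

Since p-value < α = 0.05, we reject H₀.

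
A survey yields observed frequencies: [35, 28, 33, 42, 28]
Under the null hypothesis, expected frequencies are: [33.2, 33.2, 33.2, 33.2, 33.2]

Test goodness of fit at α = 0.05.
Chi-square goodness of fit test:
H₀: observed counts match expected distribution
H₁: observed counts differ from expected distribution
df = k - 1 = 4
χ² = Σ(O - E)²/E
   = (35 - 33.2)²/33.2 + (28 - 33.2)²/33.2 + (33 - 33.2)²/33.2 + (42 - 33.2)²/33.2 + (28 - 33.2)²/33.2
   = 0.098 + 0.814 + 0.001 + 2.333 + 0.814
   = 4.06
p-value = 0.3979

Since p-value > α = 0.05, we fail to reject H₀.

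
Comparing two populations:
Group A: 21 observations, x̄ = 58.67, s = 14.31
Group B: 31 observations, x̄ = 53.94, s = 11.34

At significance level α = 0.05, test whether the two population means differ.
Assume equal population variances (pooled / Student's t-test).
Student's two-sample t-test (equal variances):
H₀: μ₁ = μ₂
H₁: μ₁ ≠ μ₂
df = n₁ + n₂ - 2 = 50
Pooled variance s_p² = [(n₁-1)s₁² + (n₂-1)s₂²] / (n₁ + n₂ - 2) = [(20)(14.31²) + (30)(11.34²)] / 50 = 159.0678
SE = √(s_p²(1/n₁ + 1/n₂)) = √(159.0678 × (1/21 + 1/31)) = 3.5645
t = (x̄₁ - x̄₂) / SE = (58.67 - 53.94) / 3.5645 = 4.73 / 3.5645 = 1.327
p-value = 0.1905

Since p-value > α = 0.05, we fail to reject H₀.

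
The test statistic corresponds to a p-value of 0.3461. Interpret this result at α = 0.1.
Since p = 0.3461 > α = 0.1, fail to reject H₀.
There is insufficient evidence to reject the null hypothesis; the result is not statistically significant at the 0.1 level.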